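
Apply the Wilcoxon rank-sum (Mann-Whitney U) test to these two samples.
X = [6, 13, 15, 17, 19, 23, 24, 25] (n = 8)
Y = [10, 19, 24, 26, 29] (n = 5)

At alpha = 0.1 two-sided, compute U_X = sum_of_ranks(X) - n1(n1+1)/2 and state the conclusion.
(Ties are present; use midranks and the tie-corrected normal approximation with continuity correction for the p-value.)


Step 1: Combine and sort all 13 observations; assign midranks.
sorted (value, group): (6,X), (10,Y), (13,X), (15,X), (17,X), (19,X), (19,Y), (23,X), (24,X), (24,Y), (25,X), (26,Y), (29,Y)
ranks: 6->1, 10->2, 13->3, 15->4, 17->5, 19->6.5, 19->6.5, 23->8, 24->9.5, 24->9.5, 25->11, 26->12, 29->13
Step 2: Rank sum for X: R1 = 1 + 3 + 4 + 5 + 6.5 + 8 + 9.5 + 11 = 48.
Step 3: U_X = R1 - n1(n1+1)/2 = 48 - 8*9/2 = 48 - 36 = 12.
       U_Y = n1*n2 - U_X = 40 - 12 = 28.
Step 4: Ties are present, so use the tie-corrected normal approximation (with continuity correction) for the p-value.
Step 5: p-value = 0.270933; compare to alpha = 0.1. fail to reject H0.

U_X = 12, p = 0.270933, fail to reject H0 at alpha = 0.1.


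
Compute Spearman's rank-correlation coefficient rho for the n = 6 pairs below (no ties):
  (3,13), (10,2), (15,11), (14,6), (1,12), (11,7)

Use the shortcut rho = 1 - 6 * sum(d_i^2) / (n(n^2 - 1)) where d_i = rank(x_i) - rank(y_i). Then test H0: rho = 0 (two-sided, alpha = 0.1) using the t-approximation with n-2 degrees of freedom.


Step 1: Rank x and y separately (midranks; no ties here).
rank(x): 3->2, 10->3, 15->6, 14->5, 1->1, 11->4
rank(y): 13->6, 2->1, 11->4, 6->2, 12->5, 7->3
Step 2: d_i = R_x(i) - R_y(i); compute d_i^2.
  (2-6)^2=16, (3-1)^2=4, (6-4)^2=4, (5-2)^2=9, (1-5)^2=16, (4-3)^2=1
sum(d^2) = 50.
Step 3: rho = 1 - 6*50 / (6*(6^2 - 1)) = 1 - 300/210 = -0.428571.
Step 4: Under H0, t = rho * sqrt((n-2)/(1-rho^2)) = -0.9487 ~ t(4).
Step 5: Two-sided p-value from the t-distribution with 4 df = 0.396501.
Step 6: alpha = 0.1. fail to reject H0.

rho = -0.4286, p = 0.396501, fail to reject H0 at alpha = 0.1.


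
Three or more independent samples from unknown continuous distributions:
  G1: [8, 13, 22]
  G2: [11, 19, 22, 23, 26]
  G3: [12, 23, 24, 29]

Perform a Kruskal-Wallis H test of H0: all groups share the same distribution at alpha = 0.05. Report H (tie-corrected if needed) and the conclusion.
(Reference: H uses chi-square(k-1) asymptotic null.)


Step 1: Combine all N = 12 observations and assign midranks.
sorted (value, group, rank): (8,G1,1), (11,G2,2), (12,G3,3), (13,G1,4), (19,G2,5), (22,G1,6.5), (22,G2,6.5), (23,G2,8.5), (23,G3,8.5), (24,G3,10), (26,G2,11), (29,G3,12)
Step 2: Sum ranks within each group.
R_1 = 11.5 (n_1 = 3)
R_2 = 33 (n_2 = 5)
R_3 = 33.5 (n_3 = 4)
Step 3: H = 12/(N(N+1)) * sum(R_i^2/n_i) - 3(N+1)
     = 12/(12*13) * (11.5^2/3 + 33^2/5 + 33.5^2/4) - 3*13
     = 0.076923 * 542.446 - 39
     = 2.726603.
Step 4: Ties present; correction factor C = 1 - 12/(12^3 - 12) = 0.993007. Corrected H = 2.726603 / 0.993007 = 2.745804.
Step 5: Under H0, H ~ chi^2(2); p-value = 0.253371.
Step 6: alpha = 0.05. fail to reject H0.

H = 2.7458, df = 2, p = 0.253371, fail to reject H0.


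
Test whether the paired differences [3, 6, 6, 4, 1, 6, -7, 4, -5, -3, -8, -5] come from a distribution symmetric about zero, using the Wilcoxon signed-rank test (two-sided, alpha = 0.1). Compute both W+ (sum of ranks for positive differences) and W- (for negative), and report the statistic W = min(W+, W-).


Step 1: Drop any zero differences (none here) and take |d_i|.
|d| = [3, 6, 6, 4, 1, 6, 7, 4, 5, 3, 8, 5]
Step 2: Midrank |d_i| (ties get averaged ranks).
ranks: |3|->2.5, |6|->9, |6|->9, |4|->4.5, |1|->1, |6|->9, |7|->11, |4|->4.5, |5|->6.5, |3|->2.5, |8|->12, |5|->6.5
Step 3: Attach original signs; sum ranks with positive sign and with negative sign.
W+ = 2.5 + 9 + 9 + 4.5 + 1 + 9 + 4.5 = 39.5
W- = 11 + 6.5 + 2.5 + 12 + 6.5 = 38.5
(Check: W+ + W- = 78 should equal n(n+1)/2 = 78.)
Step 4: Test statistic W = min(W+, W-) = 38.5.
Step 5: Ties in |d|, so use the tie-corrected normal approximation.
        E[W] = n(n+1)/4 = 12*13/4 = 39.
        Tie groups: |d|=3 (t=2), |d|=4 (t=2), |d|=5 (t=2), |d|=6 (t=3); sum(t^3 - t) = 42.
        Var[W] = n(n+1)(2n+1)/24 - sum(t^3-t)/48 = 3900/24 - 42/48 = 161.625.
        z = (W - E[W]) / sqrt(Var[W]) = (38.5 - 39) / 12.7132 = -0.0393.
        Two-sided p = 2*Phi(z) = 0.968628.
Step 6: alpha = 0.1. fail to reject H0.

W+ = 39.5, W- = 38.5, W = min = 38.5, p = 0.968628, fail to reject H0.


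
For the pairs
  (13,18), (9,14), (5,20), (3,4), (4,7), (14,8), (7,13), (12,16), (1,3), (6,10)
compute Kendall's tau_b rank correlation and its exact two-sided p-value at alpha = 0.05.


Step 1: Enumerate the 45 unordered pairs (i,j) with i<j and classify each by sign(x_j-x_i) * sign(y_j-y_i).
  (1,2):dx=-4,dy=-4->C; (1,3):dx=-8,dy=+2->D; (1,4):dx=-10,dy=-14->C; (1,5):dx=-9,dy=-11->C
  (1,6):dx=+1,dy=-10->D; (1,7):dx=-6,dy=-5->C; (1,8):dx=-1,dy=-2->C; (1,9):dx=-12,dy=-15->C
  (1,10):dx=-7,dy=-8->C; (2,3):dx=-4,dy=+6->D; (2,4):dx=-6,dy=-10->C; (2,5):dx=-5,dy=-7->C
  (2,6):dx=+5,dy=-6->D; (2,7):dx=-2,dy=-1->C; (2,8):dx=+3,dy=+2->C; (2,9):dx=-8,dy=-11->C
  (2,10):dx=-3,dy=-4->C; (3,4):dx=-2,dy=-16->C; (3,5):dx=-1,dy=-13->C; (3,6):dx=+9,dy=-12->D
  (3,7):dx=+2,dy=-7->D; (3,8):dx=+7,dy=-4->D; (3,9):dx=-4,dy=-17->C; (3,10):dx=+1,dy=-10->D
  (4,5):dx=+1,dy=+3->C; (4,6):dx=+11,dy=+4->C; (4,7):dx=+4,dy=+9->C; (4,8):dx=+9,dy=+12->C
  (4,9):dx=-2,dy=-1->C; (4,10):dx=+3,dy=+6->C; (5,6):dx=+10,dy=+1->C; (5,7):dx=+3,dy=+6->C
  (5,8):dx=+8,dy=+9->C; (5,9):dx=-3,dy=-4->C; (5,10):dx=+2,dy=+3->C; (6,7):dx=-7,dy=+5->D
  (6,8):dx=-2,dy=+8->D; (6,9):dx=-13,dy=-5->C; (6,10):dx=-8,dy=+2->D; (7,8):dx=+5,dy=+3->C
  (7,9):dx=-6,dy=-10->C; (7,10):dx=-1,dy=-3->C; (8,9):dx=-11,dy=-13->C; (8,10):dx=-6,dy=-6->C
  (9,10):dx=+5,dy=+7->C
Step 2: C = 34, D = 11, total pairs = 45.
Step 3: tau = (C - D)/(n(n-1)/2) = (34 - 11)/45 = 0.511111.
Step 4: Exact two-sided p-value (enumerate n! = 3628800 permutations of y under H0): p = 0.046623.
Step 5: alpha = 0.05. reject H0.

tau_b = 0.5111 (C=34, D=11), p = 0.046623, reject H0.


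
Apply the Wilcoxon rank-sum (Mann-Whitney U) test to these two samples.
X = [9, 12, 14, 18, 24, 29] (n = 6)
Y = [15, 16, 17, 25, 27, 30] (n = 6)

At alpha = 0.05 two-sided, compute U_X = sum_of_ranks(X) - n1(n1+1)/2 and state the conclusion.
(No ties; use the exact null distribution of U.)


Step 1: Combine and sort all 12 observations; assign midranks.
sorted (value, group): (9,X), (12,X), (14,X), (15,Y), (16,Y), (17,Y), (18,X), (24,X), (25,Y), (27,Y), (29,X), (30,Y)
ranks: 9->1, 12->2, 14->3, 15->4, 16->5, 17->6, 18->7, 24->8, 25->9, 27->10, 29->11, 30->12
Step 2: Rank sum for X: R1 = 1 + 2 + 3 + 7 + 8 + 11 = 32.
Step 3: U_X = R1 - n1(n1+1)/2 = 32 - 6*7/2 = 32 - 21 = 11.
       U_Y = n1*n2 - U_X = 36 - 11 = 25.
Step 4: No ties, so the exact null distribution of U (based on enumerating the C(12,6) = 924 equally likely rank assignments) gives the two-sided p-value.
Step 5: p-value = 0.309524; compare to alpha = 0.05. fail to reject H0.

U_X = 11, p = 0.309524, fail to reject H0 at alpha = 0.05.


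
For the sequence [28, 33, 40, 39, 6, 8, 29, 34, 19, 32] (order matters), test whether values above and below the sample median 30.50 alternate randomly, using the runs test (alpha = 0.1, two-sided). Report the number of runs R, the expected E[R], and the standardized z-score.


Step 1: Compute median = 30.50; label A = above, B = below.
Labels in order: BAAABBBABA  (n_A = 5, n_B = 5)
Step 2: Count runs R = 6.
Step 3: Under H0 (random ordering), E[R] = 2*n_A*n_B/(n_A+n_B) + 1 = 2*5*5/10 + 1 = 6.0000.
        Var[R] = 2*n_A*n_B*(2*n_A*n_B - n_A - n_B) / ((n_A+n_B)^2 * (n_A+n_B-1)) = 2000/900 = 2.2222.
        SD[R] = 1.4907.
Step 4: R = E[R], so z = 0 with no continuity correction.
Step 5: Two-sided p-value via normal approximation = 2*(1 - Phi(|z|)) = 1.000000.
Step 6: alpha = 0.1. fail to reject H0.

R = 6, z = 0.0000, p = 1.000000, fail to reject H0.


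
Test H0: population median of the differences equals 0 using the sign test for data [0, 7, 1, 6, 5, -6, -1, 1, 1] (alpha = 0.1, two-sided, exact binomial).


Step 1: Discard zero differences. Original n = 9; n_eff = number of nonzero differences = 8.
Nonzero differences (with sign): +7, +1, +6, +5, -6, -1, +1, +1
Step 2: Count signs: positive = 6, negative = 2.
Step 3: Under H0: P(positive) = 0.5, so the number of positives S ~ Bin(8, 0.5).
Step 4: Two-sided exact p-value = sum of Bin(8,0.5) probabilities at or below the observed probability = 0.289062.
Step 5: alpha = 0.1. fail to reject H0.

n_eff = 8, pos = 6, neg = 2, p = 0.289062, fail to reject H0.


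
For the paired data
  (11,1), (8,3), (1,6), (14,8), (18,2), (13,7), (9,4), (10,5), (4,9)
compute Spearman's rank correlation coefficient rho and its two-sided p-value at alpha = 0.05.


Step 1: Rank x and y separately (midranks; no ties here).
rank(x): 11->6, 8->3, 1->1, 14->8, 18->9, 13->7, 9->4, 10->5, 4->2
rank(y): 1->1, 3->3, 6->6, 8->8, 2->2, 7->7, 4->4, 5->5, 9->9
Step 2: d_i = R_x(i) - R_y(i); compute d_i^2.
  (6-1)^2=25, (3-3)^2=0, (1-6)^2=25, (8-8)^2=0, (9-2)^2=49, (7-7)^2=0, (4-4)^2=0, (5-5)^2=0, (2-9)^2=49
sum(d^2) = 148.
Step 3: rho = 1 - 6*148 / (9*(9^2 - 1)) = 1 - 888/720 = -0.233333.
Step 4: Under H0, t = rho * sqrt((n-2)/(1-rho^2)) = -0.6349 ~ t(7).
Step 5: Two-sided p-value from the t-distribution with 7 df = 0.545699.
Step 6: alpha = 0.05. fail to reject H0.

rho = -0.2333, p = 0.545699, fail to reject H0 at alpha = 0.05.


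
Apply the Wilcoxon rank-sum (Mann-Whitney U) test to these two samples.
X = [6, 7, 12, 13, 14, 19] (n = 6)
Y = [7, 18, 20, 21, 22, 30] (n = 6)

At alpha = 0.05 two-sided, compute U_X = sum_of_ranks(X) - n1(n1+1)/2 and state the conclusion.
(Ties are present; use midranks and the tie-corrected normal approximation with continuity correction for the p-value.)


Step 1: Combine and sort all 12 observations; assign midranks.
sorted (value, group): (6,X), (7,X), (7,Y), (12,X), (13,X), (14,X), (18,Y), (19,X), (20,Y), (21,Y), (22,Y), (30,Y)
ranks: 6->1, 7->2.5, 7->2.5, 12->4, 13->5, 14->6, 18->7, 19->8, 20->9, 21->10, 22->11, 30->12
Step 2: Rank sum for X: R1 = 1 + 2.5 + 4 + 5 + 6 + 8 = 26.5.
Step 3: U_X = R1 - n1(n1+1)/2 = 26.5 - 6*7/2 = 26.5 - 21 = 5.5.
       U_Y = n1*n2 - U_X = 36 - 5.5 = 30.5.
Step 4: Ties are present, so use the tie-corrected normal approximation (with continuity correction) for the p-value.
Step 5: p-value = 0.054241; compare to alpha = 0.05. fail to reject H0.

U_X = 5.5, p = 0.054241, fail to reject H0 at alpha = 0.05.


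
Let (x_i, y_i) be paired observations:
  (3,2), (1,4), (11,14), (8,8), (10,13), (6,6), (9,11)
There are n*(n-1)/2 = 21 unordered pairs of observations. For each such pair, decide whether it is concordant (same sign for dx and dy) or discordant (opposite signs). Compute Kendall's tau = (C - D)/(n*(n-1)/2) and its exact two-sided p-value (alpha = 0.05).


Step 1: Enumerate the 21 unordered pairs (i,j) with i<j and classify each by sign(x_j-x_i) * sign(y_j-y_i).
  (1,2):dx=-2,dy=+2->D; (1,3):dx=+8,dy=+12->C; (1,4):dx=+5,dy=+6->C; (1,5):dx=+7,dy=+11->C
  (1,6):dx=+3,dy=+4->C; (1,7):dx=+6,dy=+9->C; (2,3):dx=+10,dy=+10->C; (2,4):dx=+7,dy=+4->C
  (2,5):dx=+9,dy=+9->C; (2,6):dx=+5,dy=+2->C; (2,7):dx=+8,dy=+7->C; (3,4):dx=-3,dy=-6->C
  (3,5):dx=-1,dy=-1->C; (3,6):dx=-5,dy=-8->C; (3,7):dx=-2,dy=-3->C; (4,5):dx=+2,dy=+5->C
  (4,6):dx=-2,dy=-2->C; (4,7):dx=+1,dy=+3->C; (5,6):dx=-4,dy=-7->C; (5,7):dx=-1,dy=-2->C
  (6,7):dx=+3,dy=+5->C
Step 2: C = 20, D = 1, total pairs = 21.
Step 3: tau = (C - D)/(n(n-1)/2) = (20 - 1)/21 = 0.904762.
Step 4: Exact two-sided p-value (enumerate n! = 5040 permutations of y under H0): p = 0.002778.
Step 5: alpha = 0.05. reject H0.

tau_b = 0.9048 (C=20, D=1), p = 0.002778, reject H0.


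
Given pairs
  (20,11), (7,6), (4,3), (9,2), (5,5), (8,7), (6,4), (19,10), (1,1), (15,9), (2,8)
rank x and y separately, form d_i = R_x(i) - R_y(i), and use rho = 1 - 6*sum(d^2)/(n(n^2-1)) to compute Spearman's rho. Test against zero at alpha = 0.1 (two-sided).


Step 1: Rank x and y separately (midranks; no ties here).
rank(x): 20->11, 7->6, 4->3, 9->8, 5->4, 8->7, 6->5, 19->10, 1->1, 15->9, 2->2
rank(y): 11->11, 6->6, 3->3, 2->2, 5->5, 7->7, 4->4, 10->10, 1->1, 9->9, 8->8
Step 2: d_i = R_x(i) - R_y(i); compute d_i^2.
  (11-11)^2=0, (6-6)^2=0, (3-3)^2=0, (8-2)^2=36, (4-5)^2=1, (7-7)^2=0, (5-4)^2=1, (10-10)^2=0, (1-1)^2=0, (9-9)^2=0, (2-8)^2=36
sum(d^2) = 74.
Step 3: rho = 1 - 6*74 / (11*(11^2 - 1)) = 1 - 444/1320 = 0.663636.
Step 4: Under H0, t = rho * sqrt((n-2)/(1-rho^2)) = 2.6614 ~ t(9).
Step 5: Two-sided p-value from the t-distribution with 9 df = 0.025984.
Step 6: alpha = 0.1. reject H0.

rho = 0.6636, p = 0.025984, reject H0 at alpha = 0.1.


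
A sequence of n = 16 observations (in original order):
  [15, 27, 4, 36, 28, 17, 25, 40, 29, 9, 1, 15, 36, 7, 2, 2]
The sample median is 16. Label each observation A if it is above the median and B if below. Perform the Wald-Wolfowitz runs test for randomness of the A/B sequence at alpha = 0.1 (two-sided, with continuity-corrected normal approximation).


Step 1: Compute median = 16; label A = above, B = below.
Labels in order: BABAAAAAABBBABBB  (n_A = 8, n_B = 8)
Step 2: Count runs R = 7.
Step 3: Under H0 (random ordering), E[R] = 2*n_A*n_B/(n_A+n_B) + 1 = 2*8*8/16 + 1 = 9.0000.
        Var[R] = 2*n_A*n_B*(2*n_A*n_B - n_A - n_B) / ((n_A+n_B)^2 * (n_A+n_B-1)) = 14336/3840 = 3.7333.
        SD[R] = 1.9322.
Step 4: Continuity-corrected z = (R + 0.5 - E[R]) / SD[R] = (7 + 0.5 - 9.0000) / 1.9322 = -0.7763.
Step 5: Two-sided p-value via normal approximation = 2*(1 - Phi(|z|)) = 0.437558.
Step 6: alpha = 0.1. fail to reject H0.

R = 7, z = -0.7763, p = 0.437558, fail to reject H0.


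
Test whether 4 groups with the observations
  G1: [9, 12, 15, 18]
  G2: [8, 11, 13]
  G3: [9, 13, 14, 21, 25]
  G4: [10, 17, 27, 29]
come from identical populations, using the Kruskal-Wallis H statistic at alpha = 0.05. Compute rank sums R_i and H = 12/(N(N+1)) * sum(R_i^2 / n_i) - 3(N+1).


Step 1: Combine all N = 16 observations and assign midranks.
sorted (value, group, rank): (8,G2,1), (9,G1,2.5), (9,G3,2.5), (10,G4,4), (11,G2,5), (12,G1,6), (13,G2,7.5), (13,G3,7.5), (14,G3,9), (15,G1,10), (17,G4,11), (18,G1,12), (21,G3,13), (25,G3,14), (27,G4,15), (29,G4,16)
Step 2: Sum ranks within each group.
R_1 = 30.5 (n_1 = 4)
R_2 = 13.5 (n_2 = 3)
R_3 = 46 (n_3 = 5)
R_4 = 46 (n_4 = 4)
Step 3: H = 12/(N(N+1)) * sum(R_i^2/n_i) - 3(N+1)
     = 12/(16*17) * (30.5^2/4 + 13.5^2/3 + 46^2/5 + 46^2/4) - 3*17
     = 0.044118 * 1245.51 - 51
     = 3.949081.
Step 4: Ties present; correction factor C = 1 - 12/(16^3 - 16) = 0.997059. Corrected H = 3.949081 / 0.997059 = 3.960730.
Step 5: Under H0, H ~ chi^2(3); p-value = 0.265736.
Step 6: alpha = 0.05. fail to reject H0.

H = 3.9607, df = 3, p = 0.265736, fail to reject H0.


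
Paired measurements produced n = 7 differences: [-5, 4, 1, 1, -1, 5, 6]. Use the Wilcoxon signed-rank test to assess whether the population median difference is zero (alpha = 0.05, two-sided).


Step 1: Drop any zero differences (none here) and take |d_i|.
|d| = [5, 4, 1, 1, 1, 5, 6]
Step 2: Midrank |d_i| (ties get averaged ranks).
ranks: |5|->5.5, |4|->4, |1|->2, |1|->2, |1|->2, |5|->5.5, |6|->7
Step 3: Attach original signs; sum ranks with positive sign and with negative sign.
W+ = 4 + 2 + 2 + 5.5 + 7 = 20.5
W- = 5.5 + 2 = 7.5
(Check: W+ + W- = 28 should equal n(n+1)/2 = 28.)
Step 4: Test statistic W = min(W+, W-) = 7.5.
Step 5: Ties in |d|, so use the tie-corrected normal approximation.
        E[W] = n(n+1)/4 = 7*8/4 = 14.
        Tie groups: |d|=1 (t=3), |d|=5 (t=2); sum(t^3 - t) = 30.
        Var[W] = n(n+1)(2n+1)/24 - sum(t^3-t)/48 = 840/24 - 30/48 = 34.375.
        z = (W - E[W]) / sqrt(Var[W]) = (7.5 - 14) / 5.8630 = -1.1086.
        Two-sided p = 2*Phi(z) = 0.267584.
Step 6: alpha = 0.05. fail to reject H0.

W+ = 20.5, W- = 7.5, W = min = 7.5, p = 0.267584, fail to reject H0.


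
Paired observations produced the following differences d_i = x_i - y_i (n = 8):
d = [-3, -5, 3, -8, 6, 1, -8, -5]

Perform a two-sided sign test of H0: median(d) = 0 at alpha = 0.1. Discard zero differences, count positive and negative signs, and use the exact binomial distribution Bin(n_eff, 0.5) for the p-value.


Step 1: Discard zero differences. Original n = 8; n_eff = number of nonzero differences = 8.
Nonzero differences (with sign): -3, -5, +3, -8, +6, +1, -8, -5
Step 2: Count signs: positive = 3, negative = 5.
Step 3: Under H0: P(positive) = 0.5, so the number of positives S ~ Bin(8, 0.5).
Step 4: Two-sided exact p-value = sum of Bin(8,0.5) probabilities at or below the observed probability = 0.726562.
Step 5: alpha = 0.1. fail to reject H0.

n_eff = 8, pos = 3, neg = 5, p = 0.726562, fail to reject H0.


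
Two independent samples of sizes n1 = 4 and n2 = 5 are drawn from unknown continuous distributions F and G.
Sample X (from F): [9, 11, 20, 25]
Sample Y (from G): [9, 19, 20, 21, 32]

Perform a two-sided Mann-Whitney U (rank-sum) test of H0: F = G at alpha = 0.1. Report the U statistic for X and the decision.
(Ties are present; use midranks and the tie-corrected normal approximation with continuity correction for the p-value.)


Step 1: Combine and sort all 9 observations; assign midranks.
sorted (value, group): (9,X), (9,Y), (11,X), (19,Y), (20,X), (20,Y), (21,Y), (25,X), (32,Y)
ranks: 9->1.5, 9->1.5, 11->3, 19->4, 20->5.5, 20->5.5, 21->7, 25->8, 32->9
Step 2: Rank sum for X: R1 = 1.5 + 3 + 5.5 + 8 = 18.
Step 3: U_X = R1 - n1(n1+1)/2 = 18 - 4*5/2 = 18 - 10 = 8.
       U_Y = n1*n2 - U_X = 20 - 8 = 12.
Step 4: Ties are present, so use the tie-corrected normal approximation (with continuity correction) for the p-value.
Step 5: p-value = 0.710992; compare to alpha = 0.1. fail to reject H0.

U_X = 8, p = 0.710992, fail to reject H0 at alpha = 0.1.


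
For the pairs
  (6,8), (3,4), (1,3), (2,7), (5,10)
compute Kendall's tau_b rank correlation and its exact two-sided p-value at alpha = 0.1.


Step 1: Enumerate the 10 unordered pairs (i,j) with i<j and classify each by sign(x_j-x_i) * sign(y_j-y_i).
  (1,2):dx=-3,dy=-4->C; (1,3):dx=-5,dy=-5->C; (1,4):dx=-4,dy=-1->C; (1,5):dx=-1,dy=+2->D
  (2,3):dx=-2,dy=-1->C; (2,4):dx=-1,dy=+3->D; (2,5):dx=+2,dy=+6->C; (3,4):dx=+1,dy=+4->C
  (3,5):dx=+4,dy=+7->C; (4,5):dx=+3,dy=+3->C
Step 2: C = 8, D = 2, total pairs = 10.
Step 3: tau = (C - D)/(n(n-1)/2) = (8 - 2)/10 = 0.600000.
Step 4: Exact two-sided p-value (enumerate n! = 120 permutations of y under H0): p = 0.233333.
Step 5: alpha = 0.1. fail to reject H0.

tau_b = 0.6000 (C=8, D=2), p = 0.233333, fail to reject H0.


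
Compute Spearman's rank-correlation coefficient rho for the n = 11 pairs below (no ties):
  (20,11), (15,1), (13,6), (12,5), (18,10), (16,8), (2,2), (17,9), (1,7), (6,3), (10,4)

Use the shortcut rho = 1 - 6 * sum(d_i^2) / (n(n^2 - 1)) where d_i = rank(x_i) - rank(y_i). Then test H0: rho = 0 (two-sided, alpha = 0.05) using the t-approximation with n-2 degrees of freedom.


Step 1: Rank x and y separately (midranks; no ties here).
rank(x): 20->11, 15->7, 13->6, 12->5, 18->10, 16->8, 2->2, 17->9, 1->1, 6->3, 10->4
rank(y): 11->11, 1->1, 6->6, 5->5, 10->10, 8->8, 2->2, 9->9, 7->7, 3->3, 4->4
Step 2: d_i = R_x(i) - R_y(i); compute d_i^2.
  (11-11)^2=0, (7-1)^2=36, (6-6)^2=0, (5-5)^2=0, (10-10)^2=0, (8-8)^2=0, (2-2)^2=0, (9-9)^2=0, (1-7)^2=36, (3-3)^2=0, (4-4)^2=0
sum(d^2) = 72.
Step 3: rho = 1 - 6*72 / (11*(11^2 - 1)) = 1 - 432/1320 = 0.672727.
Step 4: Under H0, t = rho * sqrt((n-2)/(1-rho^2)) = 2.7277 ~ t(9).
Step 5: Two-sided p-value from the t-distribution with 9 df = 0.023313.
Step 6: alpha = 0.05. reject H0.

rho = 0.6727, p = 0.023313, reject H0 at alpha = 0.05.


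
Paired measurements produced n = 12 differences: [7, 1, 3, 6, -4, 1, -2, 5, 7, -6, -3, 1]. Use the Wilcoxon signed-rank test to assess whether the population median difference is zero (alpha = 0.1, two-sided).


Step 1: Drop any zero differences (none here) and take |d_i|.
|d| = [7, 1, 3, 6, 4, 1, 2, 5, 7, 6, 3, 1]
Step 2: Midrank |d_i| (ties get averaged ranks).
ranks: |7|->11.5, |1|->2, |3|->5.5, |6|->9.5, |4|->7, |1|->2, |2|->4, |5|->8, |7|->11.5, |6|->9.5, |3|->5.5, |1|->2
Step 3: Attach original signs; sum ranks with positive sign and with negative sign.
W+ = 11.5 + 2 + 5.5 + 9.5 + 2 + 8 + 11.5 + 2 = 52
W- = 7 + 4 + 9.5 + 5.5 = 26
(Check: W+ + W- = 78 should equal n(n+1)/2 = 78.)
Step 4: Test statistic W = min(W+, W-) = 26.
Step 5: Ties in |d|, so use the tie-corrected normal approximation.
        E[W] = n(n+1)/4 = 12*13/4 = 39.
        Tie groups: |d|=1 (t=3), |d|=3 (t=2), |d|=6 (t=2), |d|=7 (t=2); sum(t^3 - t) = 42.
        Var[W] = n(n+1)(2n+1)/24 - sum(t^3-t)/48 = 3900/24 - 42/48 = 161.625.
        z = (W - E[W]) / sqrt(Var[W]) = (26 - 39) / 12.7132 = -1.0226.
        Two-sided p = 2*Phi(z) = 0.306516.
Step 6: alpha = 0.1. fail to reject H0.

W+ = 52, W- = 26, W = min = 26, p = 0.306516, fail to reject H0.


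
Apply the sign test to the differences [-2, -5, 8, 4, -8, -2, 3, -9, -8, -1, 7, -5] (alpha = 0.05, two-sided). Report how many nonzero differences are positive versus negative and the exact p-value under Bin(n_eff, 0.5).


Step 1: Discard zero differences. Original n = 12; n_eff = number of nonzero differences = 12.
Nonzero differences (with sign): -2, -5, +8, +4, -8, -2, +3, -9, -8, -1, +7, -5
Step 2: Count signs: positive = 4, negative = 8.
Step 3: Under H0: P(positive) = 0.5, so the number of positives S ~ Bin(12, 0.5).
Step 4: Two-sided exact p-value = sum of Bin(12,0.5) probabilities at or below the observed probability = 0.387695.
Step 5: alpha = 0.05. fail to reject H0.

n_eff = 12, pos = 4, neg = 8, p = 0.387695, fail to reject H0.


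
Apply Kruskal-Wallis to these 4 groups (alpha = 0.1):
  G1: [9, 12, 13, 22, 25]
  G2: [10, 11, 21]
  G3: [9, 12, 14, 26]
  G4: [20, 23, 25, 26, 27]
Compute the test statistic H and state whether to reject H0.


Step 1: Combine all N = 17 observations and assign midranks.
sorted (value, group, rank): (9,G1,1.5), (9,G3,1.5), (10,G2,3), (11,G2,4), (12,G1,5.5), (12,G3,5.5), (13,G1,7), (14,G3,8), (20,G4,9), (21,G2,10), (22,G1,11), (23,G4,12), (25,G1,13.5), (25,G4,13.5), (26,G3,15.5), (26,G4,15.5), (27,G4,17)
Step 2: Sum ranks within each group.
R_1 = 38.5 (n_1 = 5)
R_2 = 17 (n_2 = 3)
R_3 = 30.5 (n_3 = 4)
R_4 = 67 (n_4 = 5)
Step 3: H = 12/(N(N+1)) * sum(R_i^2/n_i) - 3(N+1)
     = 12/(17*18) * (38.5^2/5 + 17^2/3 + 30.5^2/4 + 67^2/5) - 3*18
     = 0.039216 * 1523.15 - 54
     = 5.731209.
Step 4: Ties present; correction factor C = 1 - 24/(17^3 - 17) = 0.995098. Corrected H = 5.731209 / 0.995098 = 5.759442.
Step 5: Under H0, H ~ chi^2(3); p-value = 0.123919.
Step 6: alpha = 0.1. fail to reject H0.

H = 5.7594, df = 3, p = 0.123919, fail to reject H0.


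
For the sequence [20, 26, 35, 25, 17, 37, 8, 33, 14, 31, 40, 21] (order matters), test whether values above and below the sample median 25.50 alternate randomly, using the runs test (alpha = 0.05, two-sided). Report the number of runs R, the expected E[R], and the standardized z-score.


Step 1: Compute median = 25.50; label A = above, B = below.
Labels in order: BAABBABABAAB  (n_A = 6, n_B = 6)
Step 2: Count runs R = 9.
Step 3: Under H0 (random ordering), E[R] = 2*n_A*n_B/(n_A+n_B) + 1 = 2*6*6/12 + 1 = 7.0000.
        Var[R] = 2*n_A*n_B*(2*n_A*n_B - n_A - n_B) / ((n_A+n_B)^2 * (n_A+n_B-1)) = 4320/1584 = 2.7273.
        SD[R] = 1.6514.
Step 4: Continuity-corrected z = (R - 0.5 - E[R]) / SD[R] = (9 - 0.5 - 7.0000) / 1.6514 = 0.9083.
Step 5: Two-sided p-value via normal approximation = 2*(1 - Phi(|z|)) = 0.363722.
Step 6: alpha = 0.05. fail to reject H0.

R = 9, z = 0.9083, p = 0.363722, fail to reject H0.


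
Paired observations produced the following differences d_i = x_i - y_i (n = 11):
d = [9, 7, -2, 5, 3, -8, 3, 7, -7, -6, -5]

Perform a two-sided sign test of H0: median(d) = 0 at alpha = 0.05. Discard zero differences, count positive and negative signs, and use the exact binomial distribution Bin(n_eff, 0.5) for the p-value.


Step 1: Discard zero differences. Original n = 11; n_eff = number of nonzero differences = 11.
Nonzero differences (with sign): +9, +7, -2, +5, +3, -8, +3, +7, -7, -6, -5
Step 2: Count signs: positive = 6, negative = 5.
Step 3: Under H0: P(positive) = 0.5, so the number of positives S ~ Bin(11, 0.5).
Step 4: Two-sided exact p-value = sum of Bin(11,0.5) probabilities at or below the observed probability = 1.000000.
Step 5: alpha = 0.05. fail to reject H0.

n_eff = 11, pos = 6, neg = 5, p = 1.000000, fail to reject H0.


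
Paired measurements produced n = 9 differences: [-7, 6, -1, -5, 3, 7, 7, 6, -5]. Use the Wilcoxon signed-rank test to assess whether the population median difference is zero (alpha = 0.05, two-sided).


Step 1: Drop any zero differences (none here) and take |d_i|.
|d| = [7, 6, 1, 5, 3, 7, 7, 6, 5]
Step 2: Midrank |d_i| (ties get averaged ranks).
ranks: |7|->8, |6|->5.5, |1|->1, |5|->3.5, |3|->2, |7|->8, |7|->8, |6|->5.5, |5|->3.5
Step 3: Attach original signs; sum ranks with positive sign and with negative sign.
W+ = 5.5 + 2 + 8 + 8 + 5.5 = 29
W- = 8 + 1 + 3.5 + 3.5 = 16
(Check: W+ + W- = 45 should equal n(n+1)/2 = 45.)
Step 4: Test statistic W = min(W+, W-) = 16.
Step 5: Ties in |d|, so use the tie-corrected normal approximation.
        E[W] = n(n+1)/4 = 9*10/4 = 22.5.
        Tie groups: |d|=5 (t=2), |d|=6 (t=2), |d|=7 (t=3); sum(t^3 - t) = 36.
        Var[W] = n(n+1)(2n+1)/24 - sum(t^3-t)/48 = 1710/24 - 36/48 = 70.5.
        z = (W - E[W]) / sqrt(Var[W]) = (16 - 22.5) / 8.3964 = -0.7741.
        Two-sided p = 2*Phi(z) = 0.438849.
Step 6: alpha = 0.05. fail to reject H0.

W+ = 29, W- = 16, W = min = 16, p = 0.438849, fail to reject H0.


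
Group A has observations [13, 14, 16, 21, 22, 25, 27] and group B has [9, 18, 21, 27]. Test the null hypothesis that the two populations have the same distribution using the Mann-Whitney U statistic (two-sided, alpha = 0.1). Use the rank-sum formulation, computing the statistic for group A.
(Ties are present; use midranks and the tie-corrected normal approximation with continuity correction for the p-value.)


Step 1: Combine and sort all 11 observations; assign midranks.
sorted (value, group): (9,Y), (13,X), (14,X), (16,X), (18,Y), (21,X), (21,Y), (22,X), (25,X), (27,X), (27,Y)
ranks: 9->1, 13->2, 14->3, 16->4, 18->5, 21->6.5, 21->6.5, 22->8, 25->9, 27->10.5, 27->10.5
Step 2: Rank sum for X: R1 = 2 + 3 + 4 + 6.5 + 8 + 9 + 10.5 = 43.
Step 3: U_X = R1 - n1(n1+1)/2 = 43 - 7*8/2 = 43 - 28 = 15.
       U_Y = n1*n2 - U_X = 28 - 15 = 13.
Step 4: Ties are present, so use the tie-corrected normal approximation (with continuity correction) for the p-value.
Step 5: p-value = 0.924376; compare to alpha = 0.1. fail to reject H0.

U_X = 15, p = 0.924376, fail to reject H0 at alpha = 0.1.


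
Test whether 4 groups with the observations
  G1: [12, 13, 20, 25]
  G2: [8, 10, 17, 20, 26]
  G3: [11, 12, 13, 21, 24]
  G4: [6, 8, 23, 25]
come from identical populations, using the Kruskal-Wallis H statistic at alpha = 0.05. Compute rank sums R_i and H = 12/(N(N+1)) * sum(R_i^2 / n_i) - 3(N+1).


Step 1: Combine all N = 18 observations and assign midranks.
sorted (value, group, rank): (6,G4,1), (8,G2,2.5), (8,G4,2.5), (10,G2,4), (11,G3,5), (12,G1,6.5), (12,G3,6.5), (13,G1,8.5), (13,G3,8.5), (17,G2,10), (20,G1,11.5), (20,G2,11.5), (21,G3,13), (23,G4,14), (24,G3,15), (25,G1,16.5), (25,G4,16.5), (26,G2,18)
Step 2: Sum ranks within each group.
R_1 = 43 (n_1 = 4)
R_2 = 46 (n_2 = 5)
R_3 = 48 (n_3 = 5)
R_4 = 34 (n_4 = 4)
Step 3: H = 12/(N(N+1)) * sum(R_i^2/n_i) - 3(N+1)
     = 12/(18*19) * (43^2/4 + 46^2/5 + 48^2/5 + 34^2/4) - 3*19
     = 0.035088 * 1635.25 - 57
     = 0.377193.
Step 4: Ties present; correction factor C = 1 - 30/(18^3 - 18) = 0.994840. Corrected H = 0.377193 / 0.994840 = 0.379149.
Step 5: Under H0, H ~ chi^2(3); p-value = 0.944515.
Step 6: alpha = 0.05. fail to reject H0.

H = 0.3791, df = 3, p = 0.944515, fail to reject H0.


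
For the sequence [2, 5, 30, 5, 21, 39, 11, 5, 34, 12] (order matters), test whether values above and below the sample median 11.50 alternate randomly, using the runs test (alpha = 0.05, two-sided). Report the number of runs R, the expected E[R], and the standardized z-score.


Step 1: Compute median = 11.50; label A = above, B = below.
Labels in order: BBABAABBAA  (n_A = 5, n_B = 5)
Step 2: Count runs R = 6.
Step 3: Under H0 (random ordering), E[R] = 2*n_A*n_B/(n_A+n_B) + 1 = 2*5*5/10 + 1 = 6.0000.
        Var[R] = 2*n_A*n_B*(2*n_A*n_B - n_A - n_B) / ((n_A+n_B)^2 * (n_A+n_B-1)) = 2000/900 = 2.2222.
        SD[R] = 1.4907.
Step 4: R = E[R], so z = 0 with no continuity correction.
Step 5: Two-sided p-value via normal approximation = 2*(1 - Phi(|z|)) = 1.000000.
Step 6: alpha = 0.05. fail to reject H0.

R = 6, z = 0.0000, p = 1.000000, fail to reject H0.


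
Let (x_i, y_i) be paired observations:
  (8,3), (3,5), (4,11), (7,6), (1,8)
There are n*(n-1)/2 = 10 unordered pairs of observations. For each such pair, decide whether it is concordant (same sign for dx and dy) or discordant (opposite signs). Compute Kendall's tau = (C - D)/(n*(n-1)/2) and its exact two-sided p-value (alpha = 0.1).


Step 1: Enumerate the 10 unordered pairs (i,j) with i<j and classify each by sign(x_j-x_i) * sign(y_j-y_i).
  (1,2):dx=-5,dy=+2->D; (1,3):dx=-4,dy=+8->D; (1,4):dx=-1,dy=+3->D; (1,5):dx=-7,dy=+5->D
  (2,3):dx=+1,dy=+6->C; (2,4):dx=+4,dy=+1->C; (2,5):dx=-2,dy=+3->D; (3,4):dx=+3,dy=-5->D
  (3,5):dx=-3,dy=-3->C; (4,5):dx=-6,dy=+2->D
Step 2: C = 3, D = 7, total pairs = 10.
Step 3: tau = (C - D)/(n(n-1)/2) = (3 - 7)/10 = -0.400000.
Step 4: Exact two-sided p-value (enumerate n! = 120 permutations of y under H0): p = 0.483333.
Step 5: alpha = 0.1. fail to reject H0.

tau_b = -0.4000 (C=3, D=7), p = 0.483333, fail to reject H0.


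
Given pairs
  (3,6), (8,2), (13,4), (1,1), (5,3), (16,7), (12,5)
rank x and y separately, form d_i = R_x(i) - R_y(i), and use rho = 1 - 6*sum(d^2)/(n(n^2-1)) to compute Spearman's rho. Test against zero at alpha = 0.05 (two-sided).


Step 1: Rank x and y separately (midranks; no ties here).
rank(x): 3->2, 8->4, 13->6, 1->1, 5->3, 16->7, 12->5
rank(y): 6->6, 2->2, 4->4, 1->1, 3->3, 7->7, 5->5
Step 2: d_i = R_x(i) - R_y(i); compute d_i^2.
  (2-6)^2=16, (4-2)^2=4, (6-4)^2=4, (1-1)^2=0, (3-3)^2=0, (7-7)^2=0, (5-5)^2=0
sum(d^2) = 24.
Step 3: rho = 1 - 6*24 / (7*(7^2 - 1)) = 1 - 144/336 = 0.571429.
Step 4: Under H0, t = rho * sqrt((n-2)/(1-rho^2)) = 1.5570 ~ t(5).
Step 5: Two-sided p-value from the t-distribution with 5 df = 0.180202.
Step 6: alpha = 0.05. fail to reject H0.

rho = 0.5714, p = 0.180202, fail to reject H0 at alpha = 0.05.


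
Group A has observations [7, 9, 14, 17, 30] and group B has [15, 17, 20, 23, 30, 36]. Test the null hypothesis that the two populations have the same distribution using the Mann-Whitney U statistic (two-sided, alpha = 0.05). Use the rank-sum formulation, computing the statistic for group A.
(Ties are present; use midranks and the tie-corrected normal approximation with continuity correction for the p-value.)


Step 1: Combine and sort all 11 observations; assign midranks.
sorted (value, group): (7,X), (9,X), (14,X), (15,Y), (17,X), (17,Y), (20,Y), (23,Y), (30,X), (30,Y), (36,Y)
ranks: 7->1, 9->2, 14->3, 15->4, 17->5.5, 17->5.5, 20->7, 23->8, 30->9.5, 30->9.5, 36->11
Step 2: Rank sum for X: R1 = 1 + 2 + 3 + 5.5 + 9.5 = 21.
Step 3: U_X = R1 - n1(n1+1)/2 = 21 - 5*6/2 = 21 - 15 = 6.
       U_Y = n1*n2 - U_X = 30 - 6 = 24.
Step 4: Ties are present, so use the tie-corrected normal approximation (with continuity correction) for the p-value.
Step 5: p-value = 0.119000; compare to alpha = 0.05. fail to reject H0.

U_X = 6, p = 0.119000, fail to reject H0 at alpha = 0.05.


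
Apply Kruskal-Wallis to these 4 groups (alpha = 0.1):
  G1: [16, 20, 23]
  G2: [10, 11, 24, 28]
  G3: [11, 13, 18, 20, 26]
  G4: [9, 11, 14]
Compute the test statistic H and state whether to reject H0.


Step 1: Combine all N = 15 observations and assign midranks.
sorted (value, group, rank): (9,G4,1), (10,G2,2), (11,G2,4), (11,G3,4), (11,G4,4), (13,G3,6), (14,G4,7), (16,G1,8), (18,G3,9), (20,G1,10.5), (20,G3,10.5), (23,G1,12), (24,G2,13), (26,G3,14), (28,G2,15)
Step 2: Sum ranks within each group.
R_1 = 30.5 (n_1 = 3)
R_2 = 34 (n_2 = 4)
R_3 = 43.5 (n_3 = 5)
R_4 = 12 (n_4 = 3)
Step 3: H = 12/(N(N+1)) * sum(R_i^2/n_i) - 3(N+1)
     = 12/(15*16) * (30.5^2/3 + 34^2/4 + 43.5^2/5 + 12^2/3) - 3*16
     = 0.050000 * 1025.53 - 48
     = 3.276667.
Step 4: Ties present; correction factor C = 1 - 30/(15^3 - 15) = 0.991071. Corrected H = 3.276667 / 0.991071 = 3.306186.
Step 5: Under H0, H ~ chi^2(3); p-value = 0.346783.
Step 6: alpha = 0.1. fail to reject H0.

H = 3.3062, df = 3, p = 0.346783, fail to reject H0.


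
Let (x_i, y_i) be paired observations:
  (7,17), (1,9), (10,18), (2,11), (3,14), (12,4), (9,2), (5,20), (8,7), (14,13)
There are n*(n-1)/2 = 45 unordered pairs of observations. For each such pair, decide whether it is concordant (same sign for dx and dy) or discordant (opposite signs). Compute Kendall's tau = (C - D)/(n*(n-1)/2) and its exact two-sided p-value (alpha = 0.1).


Step 1: Enumerate the 45 unordered pairs (i,j) with i<j and classify each by sign(x_j-x_i) * sign(y_j-y_i).
  (1,2):dx=-6,dy=-8->C; (1,3):dx=+3,dy=+1->C; (1,4):dx=-5,dy=-6->C; (1,5):dx=-4,dy=-3->C
  (1,6):dx=+5,dy=-13->D; (1,7):dx=+2,dy=-15->D; (1,8):dx=-2,dy=+3->D; (1,9):dx=+1,dy=-10->D
  (1,10):dx=+7,dy=-4->D; (2,3):dx=+9,dy=+9->C; (2,4):dx=+1,dy=+2->C; (2,5):dx=+2,dy=+5->C
  (2,6):dx=+11,dy=-5->D; (2,7):dx=+8,dy=-7->D; (2,8):dx=+4,dy=+11->C; (2,9):dx=+7,dy=-2->D
  (2,10):dx=+13,dy=+4->C; (3,4):dx=-8,dy=-7->C; (3,5):dx=-7,dy=-4->C; (3,6):dx=+2,dy=-14->D
  (3,7):dx=-1,dy=-16->C; (3,8):dx=-5,dy=+2->D; (3,9):dx=-2,dy=-11->C; (3,10):dx=+4,dy=-5->D
  (4,5):dx=+1,dy=+3->C; (4,6):dx=+10,dy=-7->D; (4,7):dx=+7,dy=-9->D; (4,8):dx=+3,dy=+9->C
  (4,9):dx=+6,dy=-4->D; (4,10):dx=+12,dy=+2->C; (5,6):dx=+9,dy=-10->D; (5,7):dx=+6,dy=-12->D
  (5,8):dx=+2,dy=+6->C; (5,9):dx=+5,dy=-7->D; (5,10):dx=+11,dy=-1->D; (6,7):dx=-3,dy=-2->C
  (6,8):dx=-7,dy=+16->D; (6,9):dx=-4,dy=+3->D; (6,10):dx=+2,dy=+9->C; (7,8):dx=-4,dy=+18->D
  (7,9):dx=-1,dy=+5->D; (7,10):dx=+5,dy=+11->C; (8,9):dx=+3,dy=-13->D; (8,10):dx=+9,dy=-7->D
  (9,10):dx=+6,dy=+6->C
Step 2: C = 21, D = 24, total pairs = 45.
Step 3: tau = (C - D)/(n(n-1)/2) = (21 - 24)/45 = -0.066667.
Step 4: Exact two-sided p-value (enumerate n! = 3628800 permutations of y under H0): p = 0.861801.
Step 5: alpha = 0.1. fail to reject H0.

tau_b = -0.0667 (C=21, D=24), p = 0.861801, fail to reject H0.


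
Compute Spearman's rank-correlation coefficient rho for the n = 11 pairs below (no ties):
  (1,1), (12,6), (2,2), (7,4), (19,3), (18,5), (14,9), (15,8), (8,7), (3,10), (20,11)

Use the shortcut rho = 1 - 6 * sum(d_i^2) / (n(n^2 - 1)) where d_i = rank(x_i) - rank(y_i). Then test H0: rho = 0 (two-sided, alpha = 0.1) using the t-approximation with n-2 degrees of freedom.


Step 1: Rank x and y separately (midranks; no ties here).
rank(x): 1->1, 12->6, 2->2, 7->4, 19->10, 18->9, 14->7, 15->8, 8->5, 3->3, 20->11
rank(y): 1->1, 6->6, 2->2, 4->4, 3->3, 5->5, 9->9, 8->8, 7->7, 10->10, 11->11
Step 2: d_i = R_x(i) - R_y(i); compute d_i^2.
  (1-1)^2=0, (6-6)^2=0, (2-2)^2=0, (4-4)^2=0, (10-3)^2=49, (9-5)^2=16, (7-9)^2=4, (8-8)^2=0, (5-7)^2=4, (3-10)^2=49, (11-11)^2=0
sum(d^2) = 122.
Step 3: rho = 1 - 6*122 / (11*(11^2 - 1)) = 1 - 732/1320 = 0.445455.
Step 4: Under H0, t = rho * sqrt((n-2)/(1-rho^2)) = 1.4926 ~ t(9).
Step 5: Two-sided p-value from the t-distribution with 9 df = 0.169733.
Step 6: alpha = 0.1. fail to reject H0.

rho = 0.4455, p = 0.169733, fail to reject H0 at alpha = 0.1.


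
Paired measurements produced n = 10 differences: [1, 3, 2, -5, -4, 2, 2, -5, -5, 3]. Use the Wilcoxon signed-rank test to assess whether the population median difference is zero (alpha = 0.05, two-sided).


Step 1: Drop any zero differences (none here) and take |d_i|.
|d| = [1, 3, 2, 5, 4, 2, 2, 5, 5, 3]
Step 2: Midrank |d_i| (ties get averaged ranks).
ranks: |1|->1, |3|->5.5, |2|->3, |5|->9, |4|->7, |2|->3, |2|->3, |5|->9, |5|->9, |3|->5.5
Step 3: Attach original signs; sum ranks with positive sign and with negative sign.
W+ = 1 + 5.5 + 3 + 3 + 3 + 5.5 = 21
W- = 9 + 7 + 9 + 9 = 34
(Check: W+ + W- = 55 should equal n(n+1)/2 = 55.)
Step 4: Test statistic W = min(W+, W-) = 21.
Step 5: Ties in |d|, so use the tie-corrected normal approximation.
        E[W] = n(n+1)/4 = 10*11/4 = 27.5.
        Tie groups: |d|=2 (t=3), |d|=3 (t=2), |d|=5 (t=3); sum(t^3 - t) = 54.
        Var[W] = n(n+1)(2n+1)/24 - sum(t^3-t)/48 = 2310/24 - 54/48 = 95.125.
        z = (W - E[W]) / sqrt(Var[W]) = (21 - 27.5) / 9.7532 = -0.6664.
        Two-sided p = 2*Phi(z) = 0.505125.
Step 6: alpha = 0.05. fail to reject H0.

W+ = 21, W- = 34, W = min = 21, p = 0.505125, fail to reject H0.


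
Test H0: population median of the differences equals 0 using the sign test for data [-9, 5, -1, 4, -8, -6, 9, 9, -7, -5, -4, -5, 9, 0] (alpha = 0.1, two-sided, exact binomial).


Step 1: Discard zero differences. Original n = 14; n_eff = number of nonzero differences = 13.
Nonzero differences (with sign): -9, +5, -1, +4, -8, -6, +9, +9, -7, -5, -4, -5, +9
Step 2: Count signs: positive = 5, negative = 8.
Step 3: Under H0: P(positive) = 0.5, so the number of positives S ~ Bin(13, 0.5).
Step 4: Two-sided exact p-value = sum of Bin(13,0.5) probabilities at or below the observed probability = 0.581055.
Step 5: alpha = 0.1. fail to reject H0.

n_eff = 13, pos = 5, neg = 8, p = 0.581055, fail to reject H0.


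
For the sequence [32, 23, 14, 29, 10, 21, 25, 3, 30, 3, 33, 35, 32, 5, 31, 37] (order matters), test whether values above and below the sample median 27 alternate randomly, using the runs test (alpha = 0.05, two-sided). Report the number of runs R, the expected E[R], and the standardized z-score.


Step 1: Compute median = 27; label A = above, B = below.
Labels in order: ABBABBBBABAAABAA  (n_A = 8, n_B = 8)
Step 2: Count runs R = 9.
Step 3: Under H0 (random ordering), E[R] = 2*n_A*n_B/(n_A+n_B) + 1 = 2*8*8/16 + 1 = 9.0000.
        Var[R] = 2*n_A*n_B*(2*n_A*n_B - n_A - n_B) / ((n_A+n_B)^2 * (n_A+n_B-1)) = 14336/3840 = 3.7333.
        SD[R] = 1.9322.
Step 4: R = E[R], so z = 0 with no continuity correction.
Step 5: Two-sided p-value via normal approximation = 2*(1 - Phi(|z|)) = 1.000000.
Step 6: alpha = 0.05. fail to reject H0.

R = 9, z = 0.0000, p = 1.000000, fail to reject H0.


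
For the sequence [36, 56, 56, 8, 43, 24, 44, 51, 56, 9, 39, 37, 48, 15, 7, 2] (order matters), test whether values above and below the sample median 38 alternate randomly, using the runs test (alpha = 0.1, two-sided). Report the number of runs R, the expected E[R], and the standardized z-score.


Step 1: Compute median = 38; label A = above, B = below.
Labels in order: BAABABAAABABABBB  (n_A = 8, n_B = 8)
Step 2: Count runs R = 11.
Step 3: Under H0 (random ordering), E[R] = 2*n_A*n_B/(n_A+n_B) + 1 = 2*8*8/16 + 1 = 9.0000.
        Var[R] = 2*n_A*n_B*(2*n_A*n_B - n_A - n_B) / ((n_A+n_B)^2 * (n_A+n_B-1)) = 14336/3840 = 3.7333.
        SD[R] = 1.9322.
Step 4: Continuity-corrected z = (R - 0.5 - E[R]) / SD[R] = (11 - 0.5 - 9.0000) / 1.9322 = 0.7763.
Step 5: Two-sided p-value via normal approximation = 2*(1 - Phi(|z|)) = 0.437558.
Step 6: alpha = 0.1. fail to reject H0.

R = 11, z = 0.7763, p = 0.437558, fail to reject H0.


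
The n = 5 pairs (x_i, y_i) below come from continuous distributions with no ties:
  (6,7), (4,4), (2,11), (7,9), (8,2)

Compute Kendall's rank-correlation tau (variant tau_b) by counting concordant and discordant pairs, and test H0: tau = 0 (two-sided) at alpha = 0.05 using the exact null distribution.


Step 1: Enumerate the 10 unordered pairs (i,j) with i<j and classify each by sign(x_j-x_i) * sign(y_j-y_i).
  (1,2):dx=-2,dy=-3->C; (1,3):dx=-4,dy=+4->D; (1,4):dx=+1,dy=+2->C; (1,5):dx=+2,dy=-5->D
  (2,3):dx=-2,dy=+7->D; (2,4):dx=+3,dy=+5->C; (2,5):dx=+4,dy=-2->D; (3,4):dx=+5,dy=-2->D
  (3,5):dx=+6,dy=-9->D; (4,5):dx=+1,dy=-7->D
Step 2: C = 3, D = 7, total pairs = 10.
Step 3: tau = (C - D)/(n(n-1)/2) = (3 - 7)/10 = -0.400000.
Step 4: Exact two-sided p-value (enumerate n! = 120 permutations of y under H0): p = 0.483333.
Step 5: alpha = 0.05. fail to reject H0.

tau_b = -0.4000 (C=3, D=7), p = 0.483333, fail to reject H0.


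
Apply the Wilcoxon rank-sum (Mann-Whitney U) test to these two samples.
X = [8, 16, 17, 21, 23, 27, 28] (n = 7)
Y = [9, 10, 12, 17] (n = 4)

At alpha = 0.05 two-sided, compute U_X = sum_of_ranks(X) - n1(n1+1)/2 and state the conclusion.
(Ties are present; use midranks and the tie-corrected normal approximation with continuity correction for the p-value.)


Step 1: Combine and sort all 11 observations; assign midranks.
sorted (value, group): (8,X), (9,Y), (10,Y), (12,Y), (16,X), (17,X), (17,Y), (21,X), (23,X), (27,X), (28,X)
ranks: 8->1, 9->2, 10->3, 12->4, 16->5, 17->6.5, 17->6.5, 21->8, 23->9, 27->10, 28->11
Step 2: Rank sum for X: R1 = 1 + 5 + 6.5 + 8 + 9 + 10 + 11 = 50.5.
Step 3: U_X = R1 - n1(n1+1)/2 = 50.5 - 7*8/2 = 50.5 - 28 = 22.5.
       U_Y = n1*n2 - U_X = 28 - 22.5 = 5.5.
Step 4: Ties are present, so use the tie-corrected normal approximation (with continuity correction) for the p-value.
Step 5: p-value = 0.129695; compare to alpha = 0.05. fail to reject H0.

U_X = 22.5, p = 0.129695, fail to reject H0 at alpha = 0.05.
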